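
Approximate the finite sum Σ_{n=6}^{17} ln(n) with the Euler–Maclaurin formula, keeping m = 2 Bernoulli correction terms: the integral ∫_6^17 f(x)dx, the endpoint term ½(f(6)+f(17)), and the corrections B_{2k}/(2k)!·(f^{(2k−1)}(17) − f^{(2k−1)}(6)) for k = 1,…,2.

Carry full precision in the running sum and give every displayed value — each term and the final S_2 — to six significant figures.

S_2 ≈ 28.7176

Integral: ∫_6^17 ln(x) dx = 26.4141.
Endpoint term: (f(6) + f(17))/2 = (1.79176 + 2.83321)/2 = 2.31249.
Running total after boundary: 28.7266.
Correction k=1: B_{2}/2! · (f^{(1)}(17) − f^{(1)}(6)) = 1/12 · (0.0588235 − 0.166667) = -0.00898693.
Partial sum through k=1: 28.7176.
Correction k=2: B_{4}/4! · (f^{(3)}(17) − f^{(3)}(6)) = −1/720 · (0.000407083 − 0.00925926) = 1.22947e-05.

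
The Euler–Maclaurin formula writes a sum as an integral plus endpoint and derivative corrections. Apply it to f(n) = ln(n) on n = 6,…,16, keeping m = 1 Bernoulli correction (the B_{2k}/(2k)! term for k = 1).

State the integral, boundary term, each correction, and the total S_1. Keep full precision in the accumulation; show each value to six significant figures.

∫_6^16 ln(x) dx evaluates to 23.6109.
½[f(6) + f(16)] = ½[1.79176 + 2.77259] = 2.28217.
Integral + boundary = 25.8930.
Order-1 term: 1/12 · (0.0625000 − 0.166667) = -0.00868056.

S_1 ≈ 25.8844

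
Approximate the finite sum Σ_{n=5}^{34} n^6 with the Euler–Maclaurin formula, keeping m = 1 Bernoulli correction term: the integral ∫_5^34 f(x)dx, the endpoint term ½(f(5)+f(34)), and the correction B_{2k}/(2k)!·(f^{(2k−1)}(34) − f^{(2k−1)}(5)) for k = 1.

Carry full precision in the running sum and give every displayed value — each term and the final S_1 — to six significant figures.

S_1 ≈ 8.29845e+09

The integral term ∫_5^34 x^6 dx = 7.50332e+09.
½[f(5) + f(34)] = ½[15625.0 + 1.54480e+09] = 7.72410e+08.
Integral + boundary = 8.27573e+09.
Correction k=1: B_{2}/2! · (f^{(1)}(34) − f^{(1)}(5)) = 1/12 · (2.72613e+08 − 18750.0) = 2.27161e+07.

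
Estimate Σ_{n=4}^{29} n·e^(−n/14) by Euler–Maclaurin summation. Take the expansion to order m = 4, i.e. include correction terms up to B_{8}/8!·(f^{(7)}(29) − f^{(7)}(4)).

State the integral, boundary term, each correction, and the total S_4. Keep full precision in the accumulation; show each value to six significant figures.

∫_4^29 x·e^(−x/14) dx evaluates to 113.517.
½[f(4) + f(29)] = ½[3.00591 + 3.65416] = 3.33004.
Running total after boundary: 116.847.
Correction k=1: B_{2}/2! · (f^{(1)}(29) − f^{(1)}(4)) = 1/12 · (-0.135006 − 0.536769) = -0.0559813.
Running total after k=1: 116.791.
Correction k=2: B_{4}/4! · (f^{(3)}(29) − f^{(3)}(4)) = −1/720 · (0.000596966 − 0.0104068) = 1.36247e-05.
Running total after k=2: 116.791.
Correction k=3: B_{6}/6! · (f^{(5)}(29) − f^{(5)}(4)) = 1/30240 · (9.60580e-06 − 9.22188e-05) = -2.73191e-09.
Running total after k=3: 116.791.
Correction k=4: B_{8}/8! · (f^{(7)}(29) − f^{(7)}(4)) = −1/1209600 · (8.24789e-08 − 6.70112e-07) = 4.85808e-13.

S_4 ≈ 116.791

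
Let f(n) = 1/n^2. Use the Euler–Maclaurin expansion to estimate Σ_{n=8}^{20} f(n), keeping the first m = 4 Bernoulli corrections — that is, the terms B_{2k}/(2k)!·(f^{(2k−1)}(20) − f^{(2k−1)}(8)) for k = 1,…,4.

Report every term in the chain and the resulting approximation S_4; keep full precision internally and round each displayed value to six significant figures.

∫_8^20 1/x^2 dx evaluates to 0.0750000.
½[f(8) + f(20)] = ½[0.0156250 + 0.00250000] = 0.00906250.
Running total after boundary: 0.0840625.
Correction k=1: B_{2}/2! · (f^{(1)}(20) − f^{(1)}(8)) = 1/12 · (-0.000250000 − (-0.00390625)) = 0.000304687.
After k=1: 0.0843672.
Correction k=2: B_{4}/4! · (f^{(3)}(20) − f^{(3)}(8)) = −1/720 · (-7.50000e-06 − (-0.000732422)) = -1.00684e-06.
After k=2: 0.0843662.
Correction k=3: B_{6}/6! · (f^{(5)}(20) − f^{(5)}(8)) = 1/30240 · (-5.62500e-07 − (-0.000343323)) = 1.13347e-08.
After k=3: 0.0843662.
Correction k=4: B_{8}/8! · (f^{(7)}(20) − f^{(7)}(8)) = −1/1209600 · (-7.87500e-08 − (-0.000300407)) = -2.48288e-10.

S_4 ≈ 0.0843662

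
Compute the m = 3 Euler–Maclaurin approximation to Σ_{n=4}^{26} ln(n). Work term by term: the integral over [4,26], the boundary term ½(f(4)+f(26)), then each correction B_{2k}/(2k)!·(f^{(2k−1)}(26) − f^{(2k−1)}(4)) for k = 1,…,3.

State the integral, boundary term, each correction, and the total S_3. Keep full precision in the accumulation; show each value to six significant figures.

The integral term ∫_4^26 ln(x) dx = 57.1653.
Endpoint term: (f(4) + f(26))/2 = (1.38629 + 3.25810)/2 = 2.32220.
Integral + boundary = 59.4875.
Correction k=1: B_{2}/2! · (f^{(1)}(26) − f^{(1)}(4)) = 1/12 · (0.0384615 − 0.250000) = -0.0176282.
Partial sum through k=1: 59.4699.
Correction k=2: B_{4}/4! · (f^{(3)}(26) − f^{(3)}(4)) = −1/720 · (0.000113792 − 0.0312500) = 4.32447e-05.
Partial sum through k=2: 59.4699.
Correction k=3: B_{6}/6! · (f^{(5)}(26) − f^{(5)}(4)) = 1/30240 · (2.01997e-06 − 0.0234375) = -7.74983e-07.

S_3 ≈ 59.4699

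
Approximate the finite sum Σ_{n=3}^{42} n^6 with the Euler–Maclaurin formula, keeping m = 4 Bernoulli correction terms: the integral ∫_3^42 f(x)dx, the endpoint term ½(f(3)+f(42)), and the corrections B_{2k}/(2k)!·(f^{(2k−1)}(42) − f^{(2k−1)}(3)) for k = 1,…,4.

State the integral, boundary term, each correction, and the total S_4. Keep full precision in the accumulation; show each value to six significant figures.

∫_3^42 x^6 dx evaluates to 3.29342e+10.
Endpoint term: (f(3) + f(42))/2 = (729.000 + 5.48903e+09)/2 = 2.74452e+09.
So far: 3.56787e+10.
Correction k=1: B_{2}/2! · (f^{(1)}(42) − f^{(1)}(3)) = 1/12 · (7.84147e+08 − 1458.00) = 6.53455e+07.
Partial sum through k=1: 3.57441e+10.
Correction k=2: B_{4}/4! · (f^{(3)}(42) − f^{(3)}(3)) = −1/720 · (8.89056e+06 − 3240.00) = -12343.5.
Partial sum through k=2: 3.57440e+10.
Correction k=3: B_{6}/6! · (f^{(5)}(42) − f^{(5)}(3)) = 1/30240 · (30240.0 − 2160.00) = 0.928571.
Partial sum through k=3: 3.57440e+10.
Correction k=4: B_{8}/8! · (f^{(7)}(42) − f^{(7)}(3)) = −1/1209600 · (0.00000 − 0.00000) = 0.00000.

S_4 ≈ 3.57440e+10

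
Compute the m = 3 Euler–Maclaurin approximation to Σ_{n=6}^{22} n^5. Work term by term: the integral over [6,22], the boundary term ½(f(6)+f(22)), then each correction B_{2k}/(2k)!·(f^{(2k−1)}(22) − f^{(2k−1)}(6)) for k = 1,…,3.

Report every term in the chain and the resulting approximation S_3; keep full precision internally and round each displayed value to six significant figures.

S_3 ≈ 2.15666e+07

The integral term ∫_6^22 x^5 dx = 1.88889e+07.
Endpoint term: (f(6) + f(22))/2 = (7776.00 + 5.15363e+06)/2 = 2.58070e+06.
Running total after boundary: 2.14696e+07.
Order-1 term: 1/12 · (1.17128e+06 − 6480.00) = 97066.7.
After k=1: 2.15666e+07.
Order-2 term: −1/720 · (29040.0 − 2160.00) = -37.3333.
After k=2: 2.15666e+07.
Order-3 term: 1/30240 · (120.000 − 120.000) = 0.00000.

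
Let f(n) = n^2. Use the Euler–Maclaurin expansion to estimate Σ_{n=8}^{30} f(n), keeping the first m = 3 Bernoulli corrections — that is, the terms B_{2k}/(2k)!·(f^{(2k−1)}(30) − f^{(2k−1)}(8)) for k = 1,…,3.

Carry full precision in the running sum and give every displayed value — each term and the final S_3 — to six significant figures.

S_3 ≈ 9315.00

Integral: ∫_8^30 x^2 dx = 8829.33.
Boundary: ½(f(8) + f(30)) = ½(64.0000 + 900.000) = 482.000.
Running total after boundary: 9311.33.
Order-1 term: 1/12 · (60.0000 − 16.0000) = 3.66667.
Running total after k=1: 9315.00.
Order-2 term: −1/720 · (0.00000 − 0.00000) = 0.00000.
Running total after k=2: 9315.00.
Order-3 term: 1/30240 · (0.00000 − 0.00000) = 0.00000.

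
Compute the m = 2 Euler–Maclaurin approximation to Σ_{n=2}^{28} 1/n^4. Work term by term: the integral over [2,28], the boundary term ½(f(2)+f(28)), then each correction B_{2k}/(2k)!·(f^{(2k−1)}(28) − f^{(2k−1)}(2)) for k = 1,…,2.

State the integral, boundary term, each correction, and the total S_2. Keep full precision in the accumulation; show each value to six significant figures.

The integral term ∫_2^28 1/x^4 dx = 0.0416515.
Endpoint term: (f(2) + f(28))/2 = (0.0625000 + 1.62693e-06)/2 = 0.0312508.
Integral + boundary = 0.0729023.
Order-1 term: 1/12 · (-2.32418e-07 − (-0.125000)) = 0.0104166.
Running total after k=1: 0.0833189.
Order-2 term: −1/720 · (-8.89355e-09 − (-0.937500)) = -0.00130208.

S_2 ≈ 0.0820169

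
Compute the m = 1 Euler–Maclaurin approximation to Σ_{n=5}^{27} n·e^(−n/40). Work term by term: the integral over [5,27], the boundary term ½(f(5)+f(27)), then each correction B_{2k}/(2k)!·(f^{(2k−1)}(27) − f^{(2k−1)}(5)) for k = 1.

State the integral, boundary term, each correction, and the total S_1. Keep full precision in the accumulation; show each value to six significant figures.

S_1 ≈ 232.985

Integral: ∫_5^27 x·e^(−x/40) dx = 223.955.
Endpoint term: (f(5) + f(27))/2 = (4.41248 + 13.7472)/2 = 9.07985.
So far: 233.035.
Correction k=1: B_{2}/2! · (f^{(1)}(27) − f^{(1)}(5)) = 1/12 · (0.165476 − 0.772185) = -0.0505591.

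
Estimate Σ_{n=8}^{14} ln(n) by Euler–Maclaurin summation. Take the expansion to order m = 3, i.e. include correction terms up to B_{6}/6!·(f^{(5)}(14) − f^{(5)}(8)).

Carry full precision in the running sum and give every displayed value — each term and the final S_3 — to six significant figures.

The integral term ∫_8^14 ln(x) dx = 14.3113.
Boundary: ½(f(8) + f(14)) = ½(2.07944 + 2.63906) = 2.35925.
Running total after boundary: 16.6705.
k=1: B_{2}/(2)! × [f^{(1)}(14) − f^{(1)}(8)] = 1/12 × (0.0714286 − 0.125000) = -0.00446429.
After k=1: 16.6661.
k=2: B_{4}/(4)! × [f^{(3)}(14) − f^{(3)}(8)] = −1/720 × (0.000728863 − 0.00390625) = 4.41304e-06.
After k=2: 16.6661.
k=3: B_{6}/(6)! × [f^{(5)}(14) − f^{(5)}(8)] = 1/30240 × (4.46243e-05 − 0.000732422) = -2.27446e-08.

S_3 ≈ 16.6661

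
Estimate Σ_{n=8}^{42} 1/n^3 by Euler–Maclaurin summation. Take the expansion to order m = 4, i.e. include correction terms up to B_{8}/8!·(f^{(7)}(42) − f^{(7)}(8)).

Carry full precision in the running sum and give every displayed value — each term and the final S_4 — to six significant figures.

S_4 ≈ 0.00857301

∫_8^42 1/x^3 dx evaluates to 0.00752905.
½[f(8) + f(42)] = ½[0.00195312 + 1.34975e-05] = 0.000983311.
Integral + boundary = 0.00851236.
Order-1 term: 1/12 · (-9.64104e-07 − (-0.000732422)) = 6.09548e-05.
After k=1: 0.00857332.
Order-2 term: −1/720 · (-1.09309e-08 − (-0.000228882)) = -3.17876e-07.
After k=2: 0.00857300.
Order-3 term: 1/30240 · (-2.60259e-10 − (-0.000150204)) = 4.96705e-09.
After k=3: 0.00857301.
Order-4 term: −1/1209600 · (-1.06228e-11 − (-0.000168979)) = -1.39698e-10.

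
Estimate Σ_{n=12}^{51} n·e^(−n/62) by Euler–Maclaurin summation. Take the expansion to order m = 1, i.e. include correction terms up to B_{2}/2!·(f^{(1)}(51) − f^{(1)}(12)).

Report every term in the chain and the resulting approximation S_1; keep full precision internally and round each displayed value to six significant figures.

S_1 ≈ 719.035

∫_12^51 x·e^(−x/62) dx evaluates to 702.938.
Endpoint term: (f(12) + f(51))/2 = (9.88836 + 22.4041)/2 = 16.1462.
Integral + boundary = 719.084.
Order-1 term: 1/12 · (0.0779397 − 0.664540) = -0.0488834.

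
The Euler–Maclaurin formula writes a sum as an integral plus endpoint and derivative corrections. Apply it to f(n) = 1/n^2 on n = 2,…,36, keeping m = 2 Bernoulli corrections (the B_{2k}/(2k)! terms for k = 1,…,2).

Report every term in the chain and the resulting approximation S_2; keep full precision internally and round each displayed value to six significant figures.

S_2 ≈ 0.617396

∫_2^36 1/x^2 dx evaluates to 0.472222.
Endpoint term: (f(2) + f(36))/2 = (0.250000 + 0.000771605)/2 = 0.125386.
So far: 0.597608.
Correction k=1: B_{2}/2! · (f^{(1)}(36) − f^{(1)}(2)) = 1/12 · (-4.28669e-05 − (-0.250000)) = 0.0208298.
After k=1: 0.618438.
Correction k=2: B_{4}/4! · (f^{(3)}(36) − f^{(3)}(2)) = −1/720 · (-3.96916e-07 − (-0.750000)) = -0.00104167.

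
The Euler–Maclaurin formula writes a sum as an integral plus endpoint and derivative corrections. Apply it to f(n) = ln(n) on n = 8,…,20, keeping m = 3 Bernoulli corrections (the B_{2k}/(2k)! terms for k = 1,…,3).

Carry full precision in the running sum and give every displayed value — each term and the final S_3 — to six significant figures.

S_3 ≈ 33.8105

The integral term ∫_8^20 ln(x) dx = 31.2791.
Endpoint term: (f(8) + f(20))/2 = (2.07944 + 2.99573)/2 = 2.53759.
Integral + boundary = 33.8167.
Correction k=1: B_{2}/2! · (f^{(1)}(20) − f^{(1)}(8)) = 1/12 · (0.0500000 − 0.125000) = -0.00625000.
Partial sum through k=1: 33.8105.
Correction k=2: B_{4}/4! · (f^{(3)}(20) − f^{(3)}(8)) = −1/720 · (0.000250000 − 0.00390625) = 5.07812e-06.
Partial sum through k=2: 33.8105.
Correction k=3: B_{6}/6! · (f^{(5)}(20) − f^{(5)}(8)) = 1/30240 · (7.50000e-06 − 0.000732422) = -2.39723e-08.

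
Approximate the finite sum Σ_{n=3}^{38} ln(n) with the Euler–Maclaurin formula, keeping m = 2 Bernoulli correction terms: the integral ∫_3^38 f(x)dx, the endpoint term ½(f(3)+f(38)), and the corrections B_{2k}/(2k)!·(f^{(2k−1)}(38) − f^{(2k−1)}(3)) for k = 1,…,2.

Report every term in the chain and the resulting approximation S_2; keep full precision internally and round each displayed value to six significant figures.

S_2 ≈ 102.275

Integral: ∫_3^38 ln(x) dx = 99.9324.
Boundary: ½(f(3) + f(38)) = ½(1.09861 + 3.63759) = 2.36810.
Running total after boundary: 102.301.
k=1: B_{2}/(2)! × [f^{(1)}(38) − f^{(1)}(3)] = 1/12 × (0.0263158 − 0.333333) = -0.0255848.
After k=1: 102.275.
k=2: B_{4}/(4)! × [f^{(3)}(38) − f^{(3)}(3)] = −1/720 × (3.64485e-05 − 0.0740741) = 0.000102830.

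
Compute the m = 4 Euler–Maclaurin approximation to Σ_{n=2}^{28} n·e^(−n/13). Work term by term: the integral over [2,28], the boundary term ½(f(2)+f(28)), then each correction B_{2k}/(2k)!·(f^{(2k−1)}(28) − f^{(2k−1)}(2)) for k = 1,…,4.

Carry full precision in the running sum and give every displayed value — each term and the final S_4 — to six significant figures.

S_4 ≈ 107.756

∫_2^28 x·e^(−x/13) dx evaluates to 105.346.
Endpoint term: (f(2) + f(28))/2 = (1.71481 + 3.24904)/2 = 2.48192.
Running total after boundary: 107.828.
Correction k=1: B_{2}/2! · (f^{(1)}(28) − f^{(1)}(2)) = 1/12 · (-0.133889 − 0.725496) = -0.0716154.
Running total after k=1: 107.756.
Correction k=2: B_{4}/4! · (f^{(3)}(28) − f^{(3)}(2)) = −1/720 · (0.000580977 − 0.0144397) = 1.92482e-05.
Running total after k=2: 107.756.
Correction k=3: B_{6}/6! · (f^{(5)}(28) − f^{(5)}(2)) = 1/30240 · (1.15633e-05 − 0.000145482) = -4.42853e-09.
Running total after k=3: 107.756.
Correction k=4: B_{8}/8! · (f^{(7)}(28) − f^{(7)}(2)) = −1/1209600 · (1.16502e-07 − 1.21611e-06) = 9.09065e-13.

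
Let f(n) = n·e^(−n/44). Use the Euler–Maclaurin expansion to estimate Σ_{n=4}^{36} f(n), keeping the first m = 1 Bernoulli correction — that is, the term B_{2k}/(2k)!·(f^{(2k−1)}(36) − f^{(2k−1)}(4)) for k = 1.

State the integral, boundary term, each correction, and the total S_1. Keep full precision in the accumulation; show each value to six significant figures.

The integral term ∫_4^36 x·e^(−x/44) dx = 375.328.
½[f(4) + f(36)] = ½[3.65240 + 15.8844] = 9.76840.
Integral + boundary = 385.096.
Correction k=1: B_{2}/2! · (f^{(1)}(36) − f^{(1)}(4)) = 1/12 · (0.0802242 − 0.830092) = -0.0624889.

S_1 ≈ 385.034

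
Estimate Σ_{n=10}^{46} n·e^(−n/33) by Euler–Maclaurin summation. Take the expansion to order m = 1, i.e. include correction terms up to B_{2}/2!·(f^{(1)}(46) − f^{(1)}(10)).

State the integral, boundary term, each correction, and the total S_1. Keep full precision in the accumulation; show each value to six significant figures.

S_1 ≈ 410.602

∫_10^46 x·e^(−x/33) dx evaluates to 401.254.
Boundary: ½(f(10) + f(46)) = ½(7.38577 + 11.4124) = 9.39909.
Integral + boundary = 410.653.
k=1: B_{2}/(2)! × [f^{(1)}(46) − f^{(1)}(10)] = 1/12 × (-0.0977348 − 0.514766) = -0.0510417.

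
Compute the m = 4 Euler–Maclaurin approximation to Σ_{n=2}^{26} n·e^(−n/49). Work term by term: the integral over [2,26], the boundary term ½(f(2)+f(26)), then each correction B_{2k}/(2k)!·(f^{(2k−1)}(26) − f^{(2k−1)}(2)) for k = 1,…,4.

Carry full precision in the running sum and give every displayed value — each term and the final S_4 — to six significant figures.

∫_2^26 x·e^(−x/49) dx evaluates to 237.254.
Endpoint term: (f(2) + f(26))/2 = (1.92001 + 15.2944)/2 = 8.60719.
Integral + boundary = 245.861.
Order-1 term: 1/12 · (0.276115 − 0.920822) = -0.0537256.
Partial sum through k=1: 245.808.
Order-2 term: −1/720 · (0.000605000 − 0.00118319) = 8.03038e-07.
Partial sum through k=2: 245.808.
Order-3 term: 1/30240 · (4.56060e-07 − 8.25847e-07) = -1.22284e-11.
Partial sum through k=3: 245.808.
Order-4 term: −1/1209600 · (2.74944e-10 − 4.82676e-10) = 1.71736e-16.

S_4 ≈ 245.808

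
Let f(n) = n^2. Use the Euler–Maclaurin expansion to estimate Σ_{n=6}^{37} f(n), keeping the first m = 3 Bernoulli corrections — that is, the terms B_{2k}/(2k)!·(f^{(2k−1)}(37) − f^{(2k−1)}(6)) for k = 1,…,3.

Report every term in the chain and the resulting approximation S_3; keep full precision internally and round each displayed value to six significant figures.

The integral term ∫_6^37 x^2 dx = 16812.3.
Endpoint term: (f(6) + f(37))/2 = (36.0000 + 1369.00)/2 = 702.500.
Integral + boundary = 17514.8.
Order-1 term: 1/12 · (74.0000 − 12.0000) = 5.16667.
Running total after k=1: 17520.0.
Order-2 term: −1/720 · (0.00000 − 0.00000) = 0.00000.
Running total after k=2: 17520.0.
Order-3 term: 1/30240 · (0.00000 − 0.00000) = 0.00000.

S_3 ≈ 17520.0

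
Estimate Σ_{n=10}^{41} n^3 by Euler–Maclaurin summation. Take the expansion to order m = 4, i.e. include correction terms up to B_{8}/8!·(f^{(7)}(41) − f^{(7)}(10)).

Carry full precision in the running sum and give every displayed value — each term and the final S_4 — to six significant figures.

S_4 ≈ 739296

∫_10^41 x^3 dx evaluates to 703940.
Endpoint term: (f(10) + f(41))/2 = (1000.00 + 68921.0)/2 = 34960.5.
Running total after boundary: 738901.
k=1: B_{2}/(2)! × [f^{(1)}(41) − f^{(1)}(10)] = 1/12 × (5043.00 − 300.000) = 395.250.
Running total after k=1: 739296.
k=2: B_{4}/(4)! × [f^{(3)}(41) − f^{(3)}(10)] = −1/720 × (6.00000 − 6.00000) = 0.00000.
Running total after k=2: 739296.
k=3: B_{6}/(6)! × [f^{(5)}(41) − f^{(5)}(10)] = 1/30240 × (0.00000 − 0.00000) = 0.00000.
Running total after k=3: 739296.
k=4: B_{8}/(8)! × [f^{(7)}(41) − f^{(7)}(10)] = −1/1209600 × (0.00000 − 0.00000) = 0.00000.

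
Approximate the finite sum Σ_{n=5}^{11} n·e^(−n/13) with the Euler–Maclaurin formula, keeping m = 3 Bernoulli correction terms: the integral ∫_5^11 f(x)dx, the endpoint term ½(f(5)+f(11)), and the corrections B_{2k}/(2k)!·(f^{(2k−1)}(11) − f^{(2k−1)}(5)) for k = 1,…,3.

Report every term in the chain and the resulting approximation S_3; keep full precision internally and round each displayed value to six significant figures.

S_3 ≈ 29.4516

∫_5^11 x·e^(−x/13) dx evaluates to 25.4194.
Endpoint term: (f(5) + f(11))/2 = (3.40356 + 4.71968)/2 = 4.06162.
So far: 29.4810.
k=1: B_{2}/(2)! × [f^{(1)}(11) − f^{(1)}(5)] = 1/12 × (0.0660095 − 0.418900) = -0.0294075.
Running total after k=1: 29.4516.
k=2: B_{4}/(4)! × [f^{(3)}(11) − f^{(3)}(5)] = −1/720 × (0.00546825 − 0.0105345) = 7.03642e-06.
Running total after k=2: 29.4516.
k=3: B_{6}/(6)! × [f^{(5)}(11) − f^{(5)}(5)] = 1/30240 × (6.24018e-05 − 0.000110001) = -1.57406e-09.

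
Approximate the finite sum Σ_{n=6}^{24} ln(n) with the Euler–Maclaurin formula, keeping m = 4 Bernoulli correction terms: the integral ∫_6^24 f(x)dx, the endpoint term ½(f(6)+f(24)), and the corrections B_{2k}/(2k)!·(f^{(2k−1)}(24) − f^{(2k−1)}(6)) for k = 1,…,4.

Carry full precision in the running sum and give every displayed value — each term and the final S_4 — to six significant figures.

The integral term ∫_6^24 ln(x) dx = 47.5227.
Endpoint term: (f(6) + f(24))/2 = (1.79176 + 3.17805)/2 = 2.48491.
Running total after boundary: 50.0076.
Correction k=1: B_{2}/2! · (f^{(1)}(24) − f^{(1)}(6)) = 1/12 · (0.0416667 − 0.166667) = -0.0104167.
Partial sum through k=1: 49.9972.
Correction k=2: B_{4}/4! · (f^{(3)}(24) − f^{(3)}(6)) = −1/720 · (0.000144676 − 0.00925926) = 1.26591e-05.
Partial sum through k=2: 49.9972.
Correction k=3: B_{6}/6! · (f^{(5)}(24) − f^{(5)}(6)) = 1/30240 · (3.01408e-06 − 0.00308642) = -1.01964e-07.
Partial sum through k=3: 49.9972.
Correction k=4: B_{8}/8! · (f^{(7)}(24) − f^{(7)}(6)) = −1/1209600 · (1.56983e-07 − 0.00257202) = 2.12621e-09.

S_4 ≈ 49.9972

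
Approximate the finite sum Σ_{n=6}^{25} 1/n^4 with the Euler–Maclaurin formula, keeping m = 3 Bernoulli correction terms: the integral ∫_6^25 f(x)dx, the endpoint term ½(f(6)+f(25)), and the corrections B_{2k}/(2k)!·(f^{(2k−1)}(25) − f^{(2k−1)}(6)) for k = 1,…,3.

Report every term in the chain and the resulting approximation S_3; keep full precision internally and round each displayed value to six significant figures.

Integral: ∫_6^25 1/x^4 dx = 0.00152188.
Boundary: ½(f(6) + f(25)) = ½(0.000771605 + 2.56000e-06) = 0.000387082.
Running total after boundary: 0.00190896.
Order-1 term: 1/12 · (-4.09600e-07 − (-0.000514403)) = 4.28328e-05.
Partial sum through k=1: 0.00195179.
Order-2 term: −1/720 · (-1.96608e-08 − (-0.000428669)) = -5.95347e-07.
Partial sum through k=2: 0.00195120.
Order-3 term: 1/30240 · (-1.76161e-09 − (-0.000666819)) = 2.20508e-08.

S_3 ≈ 0.00195122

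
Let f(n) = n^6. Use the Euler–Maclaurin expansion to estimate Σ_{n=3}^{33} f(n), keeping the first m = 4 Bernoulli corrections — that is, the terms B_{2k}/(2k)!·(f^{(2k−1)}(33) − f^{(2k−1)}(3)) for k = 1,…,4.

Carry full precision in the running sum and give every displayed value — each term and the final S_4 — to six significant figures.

∫_3^33 x^6 dx evaluates to 6.08835e+09.
Endpoint term: (f(3) + f(33))/2 = (729.000 + 1.29147e+09)/2 = 6.45734e+08.
Integral + boundary = 6.73408e+09.
k=1: B_{2}/(2)! × [f^{(1)}(33) − f^{(1)}(3)] = 1/12 × (2.34812e+08 − 1458.00) = 1.95676e+07.
After k=1: 6.75365e+09.
k=2: B_{4}/(4)! × [f^{(3)}(33) − f^{(3)}(3)] = −1/720 × (4.31244e+06 − 3240.00) = -5985.00.
After k=2: 6.75364e+09.
k=3: B_{6}/(6)! × [f^{(5)}(33) − f^{(5)}(3)] = 1/30240 × (23760.0 − 2160.00) = 0.714286.
After k=3: 6.75364e+09.
k=4: B_{8}/(8)! × [f^{(7)}(33) − f^{(7)}(3)] = −1/1209600 × (0.00000 − 0.00000) = 0.00000.

S_4 ≈ 6.75364e+09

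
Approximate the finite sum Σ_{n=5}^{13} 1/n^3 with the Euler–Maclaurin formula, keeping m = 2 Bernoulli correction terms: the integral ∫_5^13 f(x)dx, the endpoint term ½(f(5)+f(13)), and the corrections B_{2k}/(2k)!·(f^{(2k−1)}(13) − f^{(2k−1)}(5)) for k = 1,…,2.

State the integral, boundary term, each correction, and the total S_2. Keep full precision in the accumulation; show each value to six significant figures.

S_2 ≈ 0.0216549

∫_5^13 1/x^3 dx evaluates to 0.0170414.
Boundary: ½(f(5) + f(13)) = ½(0.00800000 + 0.000455166) = 0.00422758.
So far: 0.0212690.
Order-1 term: 1/12 · (-0.000105038 − (-0.00480000)) = 0.000391247.
Running total after k=1: 0.0216602.
Order-2 term: −1/720 · (-1.24306e-05 − (-0.00384000)) = -5.31607e-06.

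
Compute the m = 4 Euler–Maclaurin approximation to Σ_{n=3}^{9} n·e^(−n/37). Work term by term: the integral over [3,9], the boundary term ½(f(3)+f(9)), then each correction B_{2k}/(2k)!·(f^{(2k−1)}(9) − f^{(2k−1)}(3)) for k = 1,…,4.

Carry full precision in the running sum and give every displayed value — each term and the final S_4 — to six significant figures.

∫_3^9 x·e^(−x/37) dx evaluates to 30.2305.
Endpoint term: (f(3) + f(9))/2 = (2.76636 + 7.05673)/2 = 4.91154.
Integral + boundary = 35.1421.
Order-1 term: 1/12 · (0.593358 − 0.847353) = -0.0211662.
After k=1: 35.1209.
Order-2 term: −1/720 · (0.00157890 − 0.00196610) = 5.37771e-07.
After k=2: 35.1209.
Order-3 term: 1/30240 · (1.99005e-06 − 2.42019e-06) = -1.42241e-11.
After k=3: 35.1209.
Order-4 term: −1/1209600 · (2.06485e-09 − 2.48665e-09) = 3.48710e-16.

S_4 ≈ 35.1209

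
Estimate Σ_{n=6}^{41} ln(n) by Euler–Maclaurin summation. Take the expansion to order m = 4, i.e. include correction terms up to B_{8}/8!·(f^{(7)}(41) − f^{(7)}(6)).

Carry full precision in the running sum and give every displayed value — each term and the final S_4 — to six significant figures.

S_4 ≈ 109.247

Integral: ∫_6^41 ln(x) dx = 106.506.
½[f(6) + f(41)] = ½[1.79176 + 3.71357] = 2.75267.
Integral + boundary = 109.259.
k=1: B_{2}/(2)! × [f^{(1)}(41) − f^{(1)}(6)] = 1/12 × (0.0243902 − 0.166667) = -0.0118564.
Partial sum through k=1: 109.247.
k=2: B_{4}/(4)! × [f^{(3)}(41) − f^{(3)}(6)] = −1/720 × (2.90187e-05 − 0.00925926) = 1.28198e-05.
Partial sum through k=2: 109.247.
k=3: B_{6}/(6)! × [f^{(5)}(41) − f^{(5)}(6)] = 1/30240 × (2.07153e-07 − 0.00308642) = -1.02057e-07.
Partial sum through k=3: 109.247.
k=4: B_{8}/(8)! × [f^{(7)}(41) − f^{(7)}(6)] = −1/1209600 × (3.69697e-09 − 0.00257202) = 2.12633e-09.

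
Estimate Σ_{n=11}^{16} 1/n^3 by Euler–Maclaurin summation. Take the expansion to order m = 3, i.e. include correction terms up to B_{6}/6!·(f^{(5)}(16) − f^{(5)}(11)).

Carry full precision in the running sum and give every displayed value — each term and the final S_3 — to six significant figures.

∫_11^16 1/x^3 dx evaluates to 0.00217911.
Endpoint term: (f(11) + f(16))/2 = (0.000751315 + 0.000244141)/2 = 0.000497728.
Integral + boundary = 0.00267683.
k=1: B_{2}/(2)! × [f^{(1)}(16) − f^{(1)}(11)] = 1/12 × (-4.57764e-05 − (-0.000204904)) = 1.32606e-05.
Partial sum through k=1: 0.00269009.
k=2: B_{4}/(4)! × [f^{(3)}(16) − f^{(3)}(11)] = −1/720 × (-3.57628e-06 − (-3.38684e-05)) = -4.20724e-08.
Partial sum through k=2: 0.00269005.
k=3: B_{6}/(6)! × [f^{(5)}(16) − f^{(5)}(11)] = 1/30240 × (-5.86733e-07 − (-1.17560e-05)) = 3.69354e-10.

S_3 ≈ 0.00269005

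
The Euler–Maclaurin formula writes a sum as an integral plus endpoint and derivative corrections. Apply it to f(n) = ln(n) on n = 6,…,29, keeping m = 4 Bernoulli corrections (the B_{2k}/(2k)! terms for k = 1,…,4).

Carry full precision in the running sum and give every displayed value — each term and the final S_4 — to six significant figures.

S_4 ≈ 66.4695

Integral: ∫_6^29 ln(x) dx = 63.9010.
Endpoint term: (f(6) + f(29))/2 = (1.79176 + 3.36730)/2 = 2.57953.
Running total after boundary: 66.4805.
Order-1 term: 1/12 · (0.0344828 − 0.166667) = -0.0110153.
Running total after k=1: 66.4695.
Order-2 term: −1/720 · (8.20042e-05 − 0.00925926) = 1.27462e-05.
Running total after k=2: 66.4695.
Order-3 term: 1/30240 · (1.17010e-06 − 0.00308642) = -1.02025e-07.
Running total after k=3: 66.4695.
Order-4 term: −1/1209600 · (4.17394e-08 − 0.00257202) = 2.12630e-09.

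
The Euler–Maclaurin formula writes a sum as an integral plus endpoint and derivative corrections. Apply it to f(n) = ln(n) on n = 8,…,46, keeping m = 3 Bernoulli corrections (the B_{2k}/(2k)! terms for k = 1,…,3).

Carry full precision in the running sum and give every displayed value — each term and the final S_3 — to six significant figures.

S_3 ≈ 124.427

The integral term ∫_8^46 ln(x) dx = 121.482.
½[f(8) + f(46)] = ½[2.07944 + 3.82864] = 2.95404.
So far: 124.436.
Correction k=1: B_{2}/2! · (f^{(1)}(46) − f^{(1)}(8)) = 1/12 · (0.0217391 − 0.125000) = -0.00860507.
Partial sum through k=1: 124.427.
Correction k=2: B_{4}/4! · (f^{(3)}(46) − f^{(3)}(8)) = −1/720 · (2.05474e-05 − 0.00390625) = 5.39681e-06.
Partial sum through k=2: 124.427.
Correction k=3: B_{6}/6! · (f^{(5)}(46) − f^{(5)}(8)) = 1/30240 · (1.16526e-07 − 0.000732422) = -2.42164e-08.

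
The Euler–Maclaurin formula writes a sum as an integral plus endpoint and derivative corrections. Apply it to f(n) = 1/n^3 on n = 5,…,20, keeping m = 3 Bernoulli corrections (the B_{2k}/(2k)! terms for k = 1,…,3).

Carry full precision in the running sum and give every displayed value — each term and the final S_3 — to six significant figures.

S_3 ≈ 0.0232058

The integral term ∫_5^20 1/x^3 dx = 0.0187500.
Endpoint term: (f(5) + f(20))/2 = (0.00800000 + 0.000125000)/2 = 0.00406250.
So far: 0.0228125.
Correction k=1: B_{2}/2! · (f^{(1)}(20) − f^{(1)}(5)) = 1/12 · (-1.87500e-05 − (-0.00480000)) = 0.000398437.
After k=1: 0.0232109.
Correction k=2: B_{4}/4! · (f^{(3)}(20) − f^{(3)}(5)) = −1/720 · (-9.37500e-07 − (-0.00384000)) = -5.33203e-06.
After k=2: 0.0232056.
Correction k=3: B_{6}/6! · (f^{(5)}(20) − f^{(5)}(5)) = 1/30240 · (-9.84375e-08 − (-0.00645120)) = 2.13330e-07.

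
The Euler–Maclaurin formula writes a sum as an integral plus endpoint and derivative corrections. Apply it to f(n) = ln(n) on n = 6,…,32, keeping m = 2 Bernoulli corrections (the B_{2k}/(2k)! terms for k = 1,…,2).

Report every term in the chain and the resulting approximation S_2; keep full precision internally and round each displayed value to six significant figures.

The integral term ∫_6^32 ln(x) dx = 74.1530.
Boundary: ½(f(6) + f(32)) = ½(1.79176 + 3.46574) = 2.62875.
Integral + boundary = 76.7817.
k=1: B_{2}/(2)! × [f^{(1)}(32) − f^{(1)}(6)] = 1/12 × (0.0312500 − 0.166667) = -0.0112847.
Running total after k=1: 76.7705.
k=2: B_{4}/(4)! × [f^{(3)}(32) − f^{(3)}(6)] = −1/720 × (6.10352e-05 − 0.00925926) = 1.27753e-05.

S_2 ≈ 76.7705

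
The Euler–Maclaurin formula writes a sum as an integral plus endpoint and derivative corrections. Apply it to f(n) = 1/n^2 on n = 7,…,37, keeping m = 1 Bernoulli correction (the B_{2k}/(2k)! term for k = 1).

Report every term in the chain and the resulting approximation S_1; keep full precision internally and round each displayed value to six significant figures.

S_1 ≈ 0.126882

Integral: ∫_7^37 1/x^2 dx = 0.115830.
Boundary: ½(f(7) + f(37)) = ½(0.0204082 + 0.000730460) = 0.0105693.
So far: 0.126399.
Correction k=1: B_{2}/2! · (f^{(1)}(37) − f^{(1)}(7)) = 1/12 · (-3.94843e-05 − (-0.00583090)) = 0.000482618.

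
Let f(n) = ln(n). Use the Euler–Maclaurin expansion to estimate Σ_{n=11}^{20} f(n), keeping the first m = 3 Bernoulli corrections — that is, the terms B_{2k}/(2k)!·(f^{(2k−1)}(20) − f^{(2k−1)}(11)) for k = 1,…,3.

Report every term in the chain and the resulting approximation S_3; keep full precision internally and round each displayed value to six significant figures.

S_3 ≈ 27.2312

Integral: ∫_11^20 ln(x) dx = 24.5378.
Endpoint term: (f(11) + f(20))/2 = (2.39790 + 2.99573)/2 = 2.69681.
So far: 27.2346.
k=1: B_{2}/(2)! × [f^{(1)}(20) − f^{(1)}(11)] = 1/12 × (0.0500000 − 0.0909091) = -0.00340909.
After k=1: 27.2312.
k=2: B_{4}/(4)! × [f^{(3)}(20) − f^{(3)}(11)] = −1/720 × (0.000250000 − 0.00150263) = 1.73976e-06.
After k=2: 27.2312.
k=3: B_{6}/(6)! × [f^{(5)}(20) − f^{(5)}(11)] = 1/30240 × (7.50000e-06 − 0.000149021) = -4.67993e-09.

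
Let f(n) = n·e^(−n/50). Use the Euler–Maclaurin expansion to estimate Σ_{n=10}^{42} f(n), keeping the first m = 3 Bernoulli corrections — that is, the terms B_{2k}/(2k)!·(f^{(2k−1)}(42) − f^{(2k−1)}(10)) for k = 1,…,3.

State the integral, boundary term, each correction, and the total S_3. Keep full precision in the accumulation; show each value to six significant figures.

The integral term ∫_10^42 x·e^(−x/50) dx = 470.324.
Boundary: ½(f(10) + f(42)) = ½(8.18731 + 18.1318) = 13.1596.
Running total after boundary: 483.483.
Order-1 term: 1/12 · (0.0690737 − 0.654985) = -0.0488259.
Partial sum through k=1: 483.435.
Order-2 term: −1/720 · (0.000372998 − 0.000916978) = 7.55529e-07.
Partial sum through k=2: 483.435.
Order-3 term: 1/30240 · (2.87347e-07 − 6.28785e-07) = -1.12910e-11.

S_3 ≈ 483.435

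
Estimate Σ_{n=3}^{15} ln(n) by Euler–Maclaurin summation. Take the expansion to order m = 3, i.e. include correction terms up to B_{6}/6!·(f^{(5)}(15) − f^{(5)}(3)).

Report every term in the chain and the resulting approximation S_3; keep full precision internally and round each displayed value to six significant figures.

Integral: ∫_3^15 ln(x) dx = 25.3249.
Boundary: ½(f(3) + f(15)) = ½(1.09861 + 2.70805) = 1.90333.
Running total after boundary: 27.2282.
Order-1 term: 1/12 · (0.0666667 − 0.333333) = -0.0222222.
Running total after k=1: 27.2060.
Order-2 term: −1/720 · (0.000592593 − 0.0740741) = 0.000102058.
Running total after k=2: 27.2061.
Order-3 term: 1/30240 · (3.16049e-05 − 0.0987654) = -3.26501e-06.

S_3 ≈ 27.2061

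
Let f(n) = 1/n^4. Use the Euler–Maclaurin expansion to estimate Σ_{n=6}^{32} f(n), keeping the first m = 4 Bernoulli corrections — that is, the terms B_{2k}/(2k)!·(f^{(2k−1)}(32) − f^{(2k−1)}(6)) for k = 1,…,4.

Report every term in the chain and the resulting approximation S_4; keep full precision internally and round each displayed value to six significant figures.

S_4 ≈ 0.00196160

Integral: ∫_6^32 1/x^4 dx = 0.00153304.
Boundary: ½(f(6) + f(32)) = ½(0.000771605 + 9.53674e-07) = 0.000386279.
So far: 0.00191932.
k=1: B_{2}/(2)! × [f^{(1)}(32) − f^{(1)}(6)] = 1/12 × (-1.19209e-07 − (-0.000514403)) = 4.28570e-05.
Partial sum through k=1: 0.00196217.
k=2: B_{4}/(4)! × [f^{(3)}(32) − f^{(3)}(6)] = −1/720 × (-3.49246e-09 − (-0.000428669)) = -5.95369e-07.
Partial sum through k=2: 0.00196158.
k=3: B_{6}/(6)! × [f^{(5)}(32) − f^{(5)}(6)] = 1/30240 × (-1.90994e-10 − (-0.000666819)) = 2.20509e-08.
Partial sum through k=3: 0.00196160.
k=4: B_{8}/(8)! × [f^{(7)}(32) − f^{(7)}(6)] = −1/1209600 × (-1.67866e-11 − (-0.00166705)) = -1.37818e-09.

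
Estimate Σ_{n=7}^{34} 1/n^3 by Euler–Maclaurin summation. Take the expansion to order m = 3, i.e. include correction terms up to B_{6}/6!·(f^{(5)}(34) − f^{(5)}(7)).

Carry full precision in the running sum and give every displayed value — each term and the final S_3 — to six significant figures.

∫_7^34 1/x^3 dx evaluates to 0.00977156.
Endpoint term: (f(7) + f(34))/2 = (0.00291545 + 2.54427e-05)/2 = 0.00147045.
So far: 0.0112420.
k=1: B_{2}/(2)! × [f^{(1)}(34) − f^{(1)}(7)] = 1/12 × (-2.24494e-06 − (-0.00124948)) = 0.000103936.
After k=1: 0.0113459.
k=2: B_{4}/(4)! × [f^{(3)}(34) − f^{(3)}(7)] = −1/720 × (-3.88399e-08 − (-0.000509992)) = -7.08268e-07.
After k=2: 0.0113452.
k=3: B_{6}/(6)! × [f^{(5)}(34) − f^{(5)}(7)] = 1/30240 × (-1.41114e-09 − (-0.000437136)) = 1.44555e-08.

S_3 ≈ 0.0113452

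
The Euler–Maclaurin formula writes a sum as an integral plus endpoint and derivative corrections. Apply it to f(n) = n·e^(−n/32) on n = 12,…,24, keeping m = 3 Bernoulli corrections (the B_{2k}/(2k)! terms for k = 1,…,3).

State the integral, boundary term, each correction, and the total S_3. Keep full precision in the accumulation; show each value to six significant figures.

Integral: ∫_12^24 x·e^(−x/32) dx = 121.222.
½[f(12) + f(24)] = ½[8.24747 + 11.3368] = 9.79213.
Integral + boundary = 131.015.
k=1: B_{2}/(2)! × [f^{(1)}(24) − f^{(1)}(12)] = 1/12 × (0.118092 − 0.429556) = -0.0259553.
Running total after k=1: 130.989.
k=2: B_{4}/(4)! × [f^{(3)}(24) − f^{(3)}(12)] = −1/720 × (0.00103791 − 0.00176185) = 1.00547e-06.
Running total after k=2: 130.989.
k=3: B_{6}/(6)! × [f^{(5)}(24) − f^{(5)}(12)] = 1/30240 × (1.91456e-06 − 3.03146e-06) = -3.69345e-11.

S_3 ≈ 130.989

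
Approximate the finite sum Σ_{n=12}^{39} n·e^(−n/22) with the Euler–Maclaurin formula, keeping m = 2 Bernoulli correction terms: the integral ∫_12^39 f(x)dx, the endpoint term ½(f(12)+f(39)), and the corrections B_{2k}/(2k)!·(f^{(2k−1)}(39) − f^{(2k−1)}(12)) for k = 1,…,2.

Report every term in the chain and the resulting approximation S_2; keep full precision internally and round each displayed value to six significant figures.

∫_12^39 x·e^(−x/22) dx evaluates to 205.560.
½[f(12) + f(39)] = ½[6.95494 + 6.62489] = 6.78992.
Running total after boundary: 212.350.
k=1: B_{2}/(2)! × [f^{(1)}(39) − f^{(1)}(12)] = 1/12 × (-0.131262 − 0.263445) = -0.0328923.
After k=1: 212.317.
k=2: B_{4}/(4)! × [f^{(3)}(39) − f^{(3)}(12)] = −1/720 × (0.000430735 − 0.00293926) = 3.48406e-06.

S_2 ≈ 212.317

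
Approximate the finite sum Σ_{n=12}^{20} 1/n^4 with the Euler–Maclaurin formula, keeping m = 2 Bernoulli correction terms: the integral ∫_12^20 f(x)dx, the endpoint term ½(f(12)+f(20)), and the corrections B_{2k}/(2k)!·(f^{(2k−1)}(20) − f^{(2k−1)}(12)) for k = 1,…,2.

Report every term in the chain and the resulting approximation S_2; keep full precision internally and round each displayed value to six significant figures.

S_2 ≈ 0.000179703

∫_12^20 1/x^4 dx evaluates to 0.000151235.
½[f(12) + f(20)] = ½[4.82253e-05 + 6.25000e-06] = 2.72377e-05.
Integral + boundary = 0.000178472.
k=1: B_{2}/(2)! × [f^{(1)}(20) − f^{(1)}(12)] = 1/12 × (-1.25000e-06 − (-1.60751e-05)) = 1.23543e-06.
After k=1: 0.000179708.
k=2: B_{4}/(4)! × [f^{(3)}(20) − f^{(3)}(12)] = −1/720 × (-9.37500e-08 − (-3.34898e-06)) = -4.52115e-09.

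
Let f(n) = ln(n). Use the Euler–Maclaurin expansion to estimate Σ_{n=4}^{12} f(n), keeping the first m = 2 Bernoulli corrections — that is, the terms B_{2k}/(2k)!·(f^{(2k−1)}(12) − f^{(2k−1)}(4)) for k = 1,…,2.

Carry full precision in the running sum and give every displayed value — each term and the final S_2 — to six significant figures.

The integral term ∫_4^12 ln(x) dx = 16.2737.
Boundary: ½(f(4) + f(12)) = ½(1.38629 + 2.48491) = 1.93560.
Integral + boundary = 18.2093.
k=1: B_{2}/(2)! × [f^{(1)}(12) − f^{(1)}(4)] = 1/12 × (0.0833333 − 0.250000) = -0.0138889.
Partial sum through k=1: 18.1954.
k=2: B_{4}/(4)! × [f^{(3)}(12) − f^{(3)}(4)] = −1/720 × (0.00115741 − 0.0312500) = 4.17953e-05.

S_2 ≈ 18.1955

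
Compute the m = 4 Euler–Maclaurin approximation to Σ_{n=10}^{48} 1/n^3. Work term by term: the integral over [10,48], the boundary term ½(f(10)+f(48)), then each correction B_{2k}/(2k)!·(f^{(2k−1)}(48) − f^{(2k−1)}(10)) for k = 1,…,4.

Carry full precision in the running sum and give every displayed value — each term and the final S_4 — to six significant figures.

S_4 ≈ 0.00531238

∫_10^48 1/x^3 dx evaluates to 0.00478299.
Endpoint term: (f(10) + f(48))/2 = (0.00100000 + 9.04225e-06)/2 = 0.000504521.
Integral + boundary = 0.00528751.
Order-1 term: 1/12 · (-5.65140e-07 − (-0.000300000)) = 2.49529e-05.
After k=1: 0.00531246.
Order-2 term: −1/720 · (-4.90573e-09 − (-6.00000e-05)) = -8.33265e-08.
After k=2: 0.00531238.
Order-3 term: 1/30240 · (-8.94274e-11 − (-2.52000e-05)) = 8.33330e-10.
After k=3: 0.00531238.
Order-4 term: −1/1209600 · (-2.79461e-12 − (-1.81440e-05)) = -1.50000e-11.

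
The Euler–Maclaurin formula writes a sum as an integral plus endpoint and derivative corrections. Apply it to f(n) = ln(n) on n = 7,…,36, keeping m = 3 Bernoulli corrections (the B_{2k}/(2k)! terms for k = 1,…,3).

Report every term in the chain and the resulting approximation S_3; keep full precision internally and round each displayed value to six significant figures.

S_3 ≈ 89.1404

Integral: ∫_7^36 ln(x) dx = 86.3853.
Endpoint term: (f(7) + f(36))/2 = (1.94591 + 3.58352)/2 = 2.76471.
So far: 89.1500.
Correction k=1: B_{2}/2! · (f^{(1)}(36) − f^{(1)}(7)) = 1/12 · (0.0277778 − 0.142857) = -0.00958995.
After k=1: 89.1404.
Correction k=2: B_{4}/4! · (f^{(3)}(36) − f^{(3)}(7)) = −1/720 · (4.28669e-05 − 0.00583090) = 8.03894e-06.
After k=2: 89.1404.
Correction k=3: B_{6}/6! · (f^{(5)}(36) − f^{(5)}(7)) = 1/30240 · (3.96916e-07 − 0.00142798) = -4.72083e-08.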